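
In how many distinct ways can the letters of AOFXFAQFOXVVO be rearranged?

Letters (A:2, F:3, O:3, Q:1, V:2, X:2). Total letters: 13.
Permutations = 13!/(3! x 3! x 2! x 2! x 2!).

Final answer: 21621600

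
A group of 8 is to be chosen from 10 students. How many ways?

C(10,8) = 10!/(8! x 2!).

Final answer: \binom{10}{8} = 45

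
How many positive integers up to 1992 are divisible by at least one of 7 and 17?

Multiples of 7: 284. Multiples of 17: 117. Of both (lcm=119): 16.
By inclusion-exclusion: 284 + 117 - 16.

Final answer: 385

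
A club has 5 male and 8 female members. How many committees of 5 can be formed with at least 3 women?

Sum over valid woman counts:
C(8,3)C(5,2) = 560
C(8,4)C(5,1) = 350
C(8,5)C(5,0) = 56
Total: 560 + 350 + 56.

Final answer: 966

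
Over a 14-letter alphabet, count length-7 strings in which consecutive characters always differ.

First character: 14 choices. Each subsequent: 13 choices (must differ from the previous one).
Total: 14 x 13^6.

Final answer: 14 x 13^{6} = 67575326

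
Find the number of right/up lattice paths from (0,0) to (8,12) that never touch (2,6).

Total paths to (8,12): C(20,12) = 125970.
Paths through (2,6): C(8,6) x C(12,6) = 25872.
Avoiding (2,6): 125970 - 25872.

Final answer: 100098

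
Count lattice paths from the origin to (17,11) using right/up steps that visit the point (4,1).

Paths (0,0)->(4,1): C(5,1) = 5.
Paths (4,1)->(17,11): C(23,10) = 1144066.
By multiplication principle: 5 x 1144066.

Final answer: 5720330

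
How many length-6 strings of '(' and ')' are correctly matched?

This is a standard Catalan-number count: the answer is C_n. Here n = 3 (pairs).
C_n = (2n)!/(n!(n+1)!), so C_{3} = 6!/(3! x 4!) = C(6,3)/4 = 20/4.

Final answer: C_{3} = 5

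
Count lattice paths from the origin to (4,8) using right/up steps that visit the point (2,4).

Paths (0,0)->(2,4): C(6,4) = 15.
Paths (2,4)->(4,8): C(6,4) = 15.
By multiplication principle: 15 x 15.

Final answer: 225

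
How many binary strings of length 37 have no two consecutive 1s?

Classify by the final bit: ...0 gives a(n-1) strings, ...01 gives a(n-2) strings. Thus a(n) = a(n-1) + a(n-2) with a(1)=2, a(2)=3.
Iterating the recurrence: a(1)=2, a(2)=3, a(3)=5, a(4)=8, a(5)=13, a(6)=21, a(7)=34, a(8)=55, a(9)=89, a(10)=144, a(11)=233, a(12)=377, a(13)=610, a(14)=987, a(15)=1597, a(16)=2584, a(17)=4181, a(18)=6765, a(19)=10946, a(20)=17711, a(21)=28657, a(22)=46368, a(23)=75025, a(24)=121393, a(25)=196418, a(26)=317811, a(27)=514229, a(28)=832040, a(29)=1346269, a(30)=2178309, a(31)=3524578, a(32)=5702887, a(33)=9227465, a(34)=14930352, a(35)=24157817, a(36)=39088169, a(37)=63245986.

Final answer: 63245986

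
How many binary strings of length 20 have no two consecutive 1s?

Classify by the final bit: ...0 gives a(n-1) strings, ...01 gives a(n-2) strings. Thus a(n) = a(n-1) + a(n-2) with a(1)=2, a(2)=3.
Iterating the recurrence: a(1)=2, a(2)=3, a(3)=5, a(4)=8, a(5)=13, a(6)=21, a(7)=34, a(8)=55, a(9)=89, a(10)=144, a(11)=233, a(12)=377, a(13)=610, a(14)=987, a(15)=1597, a(16)=2584, a(17)=4181, a(18)=6765, a(19)=10946, a(20)=17711.

Final answer: 17711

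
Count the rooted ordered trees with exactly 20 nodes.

This is counted by the nth Catalan number C_n. Here n = 20 - 1 = 19.
C_n = (2n)!/(n!(n+1)!), so C_{19} = 38!/(19! x 20!) = C(38,19)/20 = 35345263800/20.

Final answer: C_{19} = 1767263190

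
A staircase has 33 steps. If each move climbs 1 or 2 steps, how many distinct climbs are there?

Let f(n) be the number of climbs. Removing the last move (1 or 2 steps) gives f(n) = f(n-1) + f(n-2); base cases f(1)=1, f(2)=2.
Computing successive values: f(1)=1, f(2)=2, f(3)=3, f(4)=5, f(5)=8, f(6)=13, f(7)=21, f(8)=34, f(9)=55, f(10)=89, f(11)=144, f(12)=233, f(13)=377, f(14)=610, f(15)=987, f(16)=1597, f(17)=2584, f(18)=4181, f(19)=6765, f(20)=10946, f(21)=17711, f(22)=28657, f(23)=46368, f(24)=75025, f(25)=121393, f(26)=196418, f(27)=317811, f(28)=514229, f(29)=832040, f(30)=1346269, f(31)=2178309, f(32)=3524578, f(33)=5702887.

Final answer: 5702887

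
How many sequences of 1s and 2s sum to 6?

Let f(n) count the ways. The last step is size 1 or 2, so f(n) = f(n-1) + f(n-2) with f(1)=1, f(2)=2.
Iterating the recurrence: f(1)=1, f(2)=2, f(3)=3, f(4)=5, f(5)=8, f(6)=13.

Final answer: 13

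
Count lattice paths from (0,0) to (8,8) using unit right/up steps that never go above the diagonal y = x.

Total monotonic paths to (8,8): C(16,8) = 12870.
A path is bad iff it touches y = x + 1; reflecting its initial segment maps bad paths bijectively onto all paths to (7,9), of which there are C(16,9) = 11440.
Valid Dyck paths: 12870 - 11440.
(Equivalently, C_{8} = C(16,8)/9 = 12870/9.)

Final answer: C_{8} = 1430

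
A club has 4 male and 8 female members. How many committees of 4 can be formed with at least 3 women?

Sum over valid woman counts:
C(8,3)C(4,1) = 224
C(8,4)C(4,0) = 70
Total: 224 + 70.

Final answer: 294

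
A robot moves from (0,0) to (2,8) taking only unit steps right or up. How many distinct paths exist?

Each path has 2 right steps and 8 up steps in some order (10 steps total).
Choose which 8 of the 10 steps are up: C(10,8).

Final answer: C(10,8) = 45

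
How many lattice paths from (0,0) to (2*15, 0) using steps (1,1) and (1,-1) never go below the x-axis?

Total monotonic paths to (15,15): C(30,15) = 155117520.
By the reflection principle, paths that go above the diagonal number C(30,16) = 145422675.
Valid Dyck paths: 155117520 - 145422675.
(These counts are the Catalan numbers.)

Final answer: C_{15} = 9694845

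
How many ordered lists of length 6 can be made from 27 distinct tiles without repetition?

P(27,6) = 27!/(27-6)! = 27!/21!.

Final answer: P(27,6) = 213127200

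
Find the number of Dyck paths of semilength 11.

Total monotonic paths to (11,11): C(22,11) = 705432.
A path is bad iff it touches y = x + 1; reflecting its initial segment maps bad paths bijectively onto all paths to (10,12), of which there are C(22,12) = 646646.
Valid Dyck paths: 705432 - 646646.
(These counts are the Catalan numbers.)

Final answer: C_{11} = 58786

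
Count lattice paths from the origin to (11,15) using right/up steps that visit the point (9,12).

Paths (0,0)->(9,12): C(21,12) = 293930.
Paths (9,12)->(11,15): C(5,3) = 10.
By multiplication principle: 293930 x 10.

Final answer: 2939300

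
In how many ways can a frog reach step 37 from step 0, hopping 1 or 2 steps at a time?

Condition on the final move: it is a 1-step (f(n-1) ways to get there) or a 2-step (f(n-2) ways), so f(n) = f(n-1) + f(n-2), with f(1)=1, f(2)=2.
Computing successive values: f(1)=1, f(2)=2, f(3)=3, f(4)=5, f(5)=8, f(6)=13, f(7)=21, f(8)=34, f(9)=55, f(10)=89, f(11)=144, f(12)=233, f(13)=377, f(14)=610, f(15)=987, f(16)=1597, f(17)=2584, f(18)=4181, f(19)=6765, f(20)=10946, f(21)=17711, f(22)=28657, f(23)=46368, f(24)=75025, f(25)=121393, f(26)=196418, f(27)=317811, f(28)=514229, f(29)=832040, f(30)=1346269, f(31)=2178309, f(32)=3524578, f(33)=5702887, f(34)=9227465, f(35)=14930352, f(36)=24157817, f(37)=39088169.

Final answer: 39088169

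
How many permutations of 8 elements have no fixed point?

D(n) = (n-1)(D(n-1) + D(n-2)), D(0)=1, D(1)=0.
Building up: D(2)=1, D(3)=2, D(4)=9, D(5)=44, D(6)=265, D(7)=1854.
D(8) = 7 x (D(7) + D(6)) = 7 x (1854 + 265).

Final answer: D(8) = 14833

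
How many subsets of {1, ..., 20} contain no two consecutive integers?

Condition on whether n belongs to the subset: if not, any valid subset of {1, ..., n-1} works (a(n-1)); if so, n-1 is excluded and the rest is a valid subset of {1, ..., n-2} (a(n-2)). Hence a(n) = a(n-1) + a(n-2), a(1)=2, a(2)=3.
Iterating the recurrence: a(1)=2, a(2)=3, a(3)=5, a(4)=8, a(5)=13, a(6)=21, a(7)=34, a(8)=55, a(9)=89, a(10)=144, a(11)=233, a(12)=377, a(13)=610, a(14)=987, a(15)=1597, a(16)=2584, a(17)=4181, a(18)=6765, a(19)=10946, a(20)=17711.

Final answer: 17711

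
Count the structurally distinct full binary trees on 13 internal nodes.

This is counted by the nth Catalan number C_n. Here n = 13.
C_n = C(2n,n) - C(2n,n+1), so C_{13} = C(26,13) - C(26,14) = 10400600 - 9657700.

Final answer: C_{13} = 742900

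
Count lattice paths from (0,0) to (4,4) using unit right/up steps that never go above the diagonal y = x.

Total monotonic paths to (4,4): C(8,4) = 70.
Reflecting each bad path at its first crossing gives a bijection with paths to (3,5): C(8,5) = 56.
Valid Dyck paths: 70 - 56.
(This is the Catalan number C_{4}.)

Final answer: C_{4} = 14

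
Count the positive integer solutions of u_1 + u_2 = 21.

Substitute u'_i = u_i - 1 (so u'_i >= 0). Then sum u'_i = 21 - 2 = 19.
Stars and bars: C(19+2-1, 2-1) = C(20,1).

Final answer: C(20,1) = 20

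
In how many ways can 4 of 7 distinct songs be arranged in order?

P(7,4) = 7!/(7-4)! = 7!/3!.

Final answer: P(7,4) = 840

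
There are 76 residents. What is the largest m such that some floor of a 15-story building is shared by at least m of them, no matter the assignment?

There are 15 possible values for floor of a 15-story building. With 76 residents and 15 categories, by pigeonhole: ceiling(76/15).

Final answer: 6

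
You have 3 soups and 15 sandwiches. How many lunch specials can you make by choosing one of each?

By the multiplication principle: 3 x 15.

Final answer: 45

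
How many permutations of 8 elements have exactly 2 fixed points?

Choose which 2 elements are fixed: C(8,2) = 28.
Derange the remaining 6 using D(j) = (j-1)(D(j-1) + D(j-2)), D(0)=1, D(1)=0: D(2)=1, D(3)=2, D(4)=9, D(5)=44, D(6)=265.
Total: 28 x 265.

Final answer: C(8,2) D(6) = 7420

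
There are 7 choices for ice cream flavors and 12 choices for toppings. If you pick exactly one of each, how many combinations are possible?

By the multiplication principle: 7 x 12.

Final answer: 84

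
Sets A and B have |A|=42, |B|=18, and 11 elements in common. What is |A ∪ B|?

|A union B| = |A| + |B| - |A intersect B| = 42 + 18 - 11.

Final answer: 49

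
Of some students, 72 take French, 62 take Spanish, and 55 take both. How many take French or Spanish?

|A union B| = |A| + |B| - |A intersect B| = 72 + 62 - 55.

Final answer: 79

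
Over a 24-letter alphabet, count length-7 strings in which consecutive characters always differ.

Let g(n) count such strings. g(1) = 24, and each valid string of length n-1 extends in 23 ways (any symbol but the last), so g(n) = 23 g(n-1).
Total: g(7) = 24 x 23^6.

Final answer: 24 x 23^{6} = 3552861336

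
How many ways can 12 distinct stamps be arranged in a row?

The number of ways to arrange 12 distinct objects is 12!.

Final answer: 12! = 479001600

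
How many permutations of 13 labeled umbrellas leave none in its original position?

Use the recurrence D(n) = (n-1)(D(n-1) + D(n-2)) with D(0)=1, D(1)=0.
D(2) = 1 x (0 + 1) = 1
D(3) = 2 x (1 + 0) = 2
D(4) = 3 x (2 + 1) = 9
D(5) = 4 x (9 + 2) = 44
D(6) = 5 x (44 + 9) = 265
D(7) = 6 x (265 + 44) = 1854
D(8) = 7 x (1854 + 265) = 14833
D(9) = 8 x (14833 + 1854) = 133496
D(10) = 9 x (133496 + 14833) = 1334961
D(11) = 10 x (1334961 + 133496) = 14684570
D(12) = 11 x (14684570 + 1334961) = 176214841
D(13) = 12 x (D(12) + D(11)) = 12 x (176214841 + 14684570)

Final answer: D(13) = 2290792932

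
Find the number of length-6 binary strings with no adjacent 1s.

Let a(n) count valid strings. If the last bit is 0 the prefix is any valid string of length n-1; if it is 1 the string must end in 01 with a valid prefix of length n-2. So a(n) = a(n-1) + a(n-2), a(1)=2, a(2)=3.
Building up term by term: a(1)=2, a(2)=3, a(3)=5, a(4)=8, a(5)=13, a(6)=21.

Final answer: 21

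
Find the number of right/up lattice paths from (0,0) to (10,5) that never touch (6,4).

Total paths to (10,5): C(15,5) = 3003.
Paths through (6,4): C(10,4) x C(5,1) = 1050.
Avoiding (6,4): 3003 - 1050.

Final answer: 1953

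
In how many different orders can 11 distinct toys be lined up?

The number of ways to arrange 11 distinct objects is 11!.

Final answer: 11! = 39916800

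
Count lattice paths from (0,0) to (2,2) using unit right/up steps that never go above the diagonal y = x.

Total monotonic paths to (2,2): C(4,2) = 6.
By the reflection principle, paths that go above the diagonal number C(4,3) = 4.
Valid Dyck paths: 6 - 4.
(These counts are the Catalan numbers.)

Final answer: C_{2} = 2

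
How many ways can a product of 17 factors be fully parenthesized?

This is counted by the nth Catalan number C_n. Here n = 17 - 1 = 16.
C_n = C(2n,n) - C(2n,n+1), so C_{16} = C(32,16) - C(32,17) = 601080390 - 565722720.

Final answer: C_{16} = 35357670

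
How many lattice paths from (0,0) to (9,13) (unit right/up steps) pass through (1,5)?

Paths (0,0)->(1,5): C(6,5) = 6.
Paths (1,5)->(9,13): C(16,8) = 12870.
By multiplication principle: 6 x 12870.

Final answer: 77220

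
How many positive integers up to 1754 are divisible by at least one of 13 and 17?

Multiples of 13: 134. Multiples of 17: 103. Of both (lcm=221): 7.
By inclusion-exclusion: 134 + 103 - 7.

Final answer: 230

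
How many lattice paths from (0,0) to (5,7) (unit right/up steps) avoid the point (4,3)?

Total paths to (5,7): C(12,7) = 792.
Paths through (4,3): C(7,3) x C(5,4) = 175.
Avoiding (4,3): 792 - 175.

Final answer: 617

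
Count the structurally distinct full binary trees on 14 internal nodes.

This is a standard Catalan-number count: the answer is C_n. Here n = 14.
C_n = (2n)!/(n!(n+1)!), so C_{14} = 28!/(14! x 15!) = C(28,14)/15 = 40116600/15.

Final answer: C_{14} = 2674440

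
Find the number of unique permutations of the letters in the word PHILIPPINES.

Letters (E:1, H:1, I:3, L:1, N:1, P:3, S:1). Total letters: 11.
Permutations = 11!/(3! x 3!).

Final answer: 1108800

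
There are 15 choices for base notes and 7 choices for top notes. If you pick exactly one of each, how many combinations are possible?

By the multiplication principle: 15 x 7.

Final answer: 105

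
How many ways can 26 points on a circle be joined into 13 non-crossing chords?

This is a standard Catalan-number count: the answer is C_n. Here n = 26/2 = 13.
Using C_0 = 1 and C_(k+1) = C_k x 2(2k+1)/(k+2), build up term by term: C_1=1, C_2=2, C_3=5, C_4=14, C_5=42, C_6=132, C_7=429, C_8=1430, C_9=4862, C_10=16796, C_11=58786, C_12=208012, C_13=742900.

Final answer: C_{13} = 742900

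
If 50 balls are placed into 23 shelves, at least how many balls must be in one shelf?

By the pigeonhole principle: ceiling(50/23).

Final answer: 3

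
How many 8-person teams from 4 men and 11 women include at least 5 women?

Sum over valid woman counts:
C(11,5)C(4,3) = 1848
C(11,6)C(4,2) = 2772
C(11,7)C(4,1) = 1320
C(11,8)C(4,0) = 165
Total: 1848 + 2772 + 1320 + 165.

Final answer: 6105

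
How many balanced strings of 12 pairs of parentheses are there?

This is a standard Catalan-number count: the answer is C_n. Here n = 12 (pairs).
C_n = C(2n,n)/(n+1), so C_{12} = C(24,12)/13 = 2704156/13.

Final answer: C_{12} = 208012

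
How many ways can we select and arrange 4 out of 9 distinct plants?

P(9,4) = 9!/(9-4)! = 9!/5!.

Final answer: P(9,4) = 3024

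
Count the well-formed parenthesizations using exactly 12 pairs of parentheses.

The structures are counted by the Catalan number C_n. Here n = 12 (pairs).
Using C_0 = 1 and C_(k+1) = C_k x 2(2k+1)/(k+2), build up term by term: C_1=1, C_2=2, C_3=5, C_4=14, C_5=42, C_6=132, C_7=429, C_8=1430, C_9=4862, C_10=16796, C_11=58786, C_12=208012.

Final answer: C_{12} = 208012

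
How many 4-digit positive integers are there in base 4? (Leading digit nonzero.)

In base 4, the leading digit has 3 choices (1..3); each of the remaining 3 digits has 4 choices.
Total: 3 x 4^3.

Final answer: 192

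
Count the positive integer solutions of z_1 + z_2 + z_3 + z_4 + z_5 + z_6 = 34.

Substitute z'_i = z_i - 1 (so z'_i >= 0). Then sum z'_i = 34 - 6 = 28.
Stars and bars: C(28+6-1, 6-1) = C(33,5).

Final answer: C(33,5) = 237336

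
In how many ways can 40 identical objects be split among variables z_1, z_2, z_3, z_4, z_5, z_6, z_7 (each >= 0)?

Stars and bars with 40 stars and 6 bars:
C(40+7-1, 7-1) = C(46,6).

Final answer: C(46,6) = 9366819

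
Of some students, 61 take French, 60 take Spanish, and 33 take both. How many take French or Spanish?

|A union B| = |A| + |B| - |A intersect B| = 61 + 60 - 33.

Final answer: 88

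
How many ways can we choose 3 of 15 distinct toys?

C(15,3) = 15!/(3! x 12!).

Final answer: \binom{15}{3} = 455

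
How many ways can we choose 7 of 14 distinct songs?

C(14,7) = 14!/(7! x 7!).

Final answer: \binom{14}{7} = 3432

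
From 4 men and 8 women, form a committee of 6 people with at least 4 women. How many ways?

Sum over valid woman counts:
C(8,4)C(4,2) = 420
C(8,5)C(4,1) = 224
C(8,6)C(4,0) = 28
Total: 420 + 224 + 28.

Final answer: 672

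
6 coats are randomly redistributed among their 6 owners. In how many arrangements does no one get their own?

Use the recurrence D(n) = (n-1)(D(n-1) + D(n-2)) with D(0)=1, D(1)=0.
D(2) = 1 x (0 + 1) = 1
D(3) = 2 x (1 + 0) = 2
D(4) = 3 x (2 + 1) = 9
D(5) = 4 x (9 + 2) = 44
D(6) = 5 x (D(5) + D(4)) = 5 x (44 + 9)

Final answer: D(6) = 265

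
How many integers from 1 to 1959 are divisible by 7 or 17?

Multiples of 7: 279. Multiples of 17: 115. Of both (lcm=119): 16.
By inclusion-exclusion: 279 + 115 - 16.

Final answer: 378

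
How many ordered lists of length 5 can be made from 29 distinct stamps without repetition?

P(29,5) = 29!/(29-5)! = 29!/24!.

Final answer: P(29,5) = 14250600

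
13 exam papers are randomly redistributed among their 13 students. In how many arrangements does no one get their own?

Derangements satisfy D(n) = (n-1)(D(n-1) + D(n-2)), starting from D(0)=1, D(1)=0.
D(2) = 1 x (0 + 1) = 1
D(3) = 2 x (1 + 0) = 2
D(4) = 3 x (2 + 1) = 9
D(5) = 4 x (9 + 2) = 44
D(6) = 5 x (44 + 9) = 265
D(7) = 6 x (265 + 44) = 1854
D(8) = 7 x (1854 + 265) = 14833
D(9) = 8 x (14833 + 1854) = 133496
D(10) = 9 x (133496 + 14833) = 1334961
D(11) = 10 x (1334961 + 133496) = 14684570
D(12) = 11 x (14684570 + 1334961) = 176214841
D(13) = 12 x (D(12) + D(11)) = 12 x (176214841 + 14684570)

Final answer: D(13) = 2290792932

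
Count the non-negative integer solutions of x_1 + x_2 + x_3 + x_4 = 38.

Stars and bars with 38 stars and 3 bars:
C(38+4-1, 4-1) = C(41,3).

Final answer: C(41,3) = 10660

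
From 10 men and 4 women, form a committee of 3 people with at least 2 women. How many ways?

Sum over valid woman counts:
C(4,2)C(10,1) = 60
C(4,3)C(10,0) = 4
Total: 60 + 4.

Final answer: 64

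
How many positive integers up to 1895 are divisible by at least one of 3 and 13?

Multiples of 3: 631. Multiples of 13: 145. Of both (lcm=39): 48.
By inclusion-exclusion: 631 + 145 - 48.

Final answer: 728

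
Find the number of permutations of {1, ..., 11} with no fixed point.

Use the recurrence D(n) = (n-1)(D(n-1) + D(n-2)) with D(0)=1, D(1)=0.
D(2) = 1 x (0 + 1) = 1
D(3) = 2 x (1 + 0) = 2
D(4) = 3 x (2 + 1) = 9
D(5) = 4 x (9 + 2) = 44
D(6) = 5 x (44 + 9) = 265
D(7) = 6 x (265 + 44) = 1854
D(8) = 7 x (1854 + 265) = 14833
D(9) = 8 x (14833 + 1854) = 133496
D(10) = 9 x (133496 + 14833) = 1334961
D(11) = 10 x (D(10) + D(9)) = 10 x (1334961 + 133496)

Final answer: D(11) = 14684570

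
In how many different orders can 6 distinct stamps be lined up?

The number of ways to arrange 6 distinct objects is 6!.

Final answer: 6! = 720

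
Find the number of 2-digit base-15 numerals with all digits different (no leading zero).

The leading digit has 14 choices (anything but zero); the next has 14 (anything but the first), then 13, and so on, one fewer each time.
Total: 14 x 14.

Final answer: 196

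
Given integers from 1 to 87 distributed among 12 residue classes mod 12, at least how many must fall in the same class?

By pigeonhole with 87 objects and 12 categories: ceiling(87/12).

Final answer: 8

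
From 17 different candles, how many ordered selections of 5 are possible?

P(17,5) = 17!/(17-5)! = 17!/12!.

Final answer: P(17,5) = 742560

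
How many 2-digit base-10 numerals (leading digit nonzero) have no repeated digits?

First digit: 9 (nonzero). Second: 9 (not first). Third: 8, etc.
Total: 9 x 9.

Final answer: 81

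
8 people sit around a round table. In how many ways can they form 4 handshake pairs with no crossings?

The structures are counted by the Catalan number C_n. Here n = 8/2 = 4.
C_n = C(2n,n) - C(2n,n+1), so C_{4} = C(8,4) - C(8,5) = 70 - 56.

Final answer: C_{4} = 14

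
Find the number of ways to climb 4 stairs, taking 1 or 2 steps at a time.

Let f(n) be the number of climbs. Removing the last move (1 or 2 steps) gives f(n) = f(n-1) + f(n-2); base cases f(1)=1, f(2)=2.
Computing successive values: f(1)=1, f(2)=2, f(3)=3, f(4)=5.

Final answer: 5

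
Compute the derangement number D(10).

D(n) = (n-1)(D(n-1) + D(n-2)), D(0)=1, D(1)=0.
D(2) = 1 x (0 + 1) = 1
D(3) = 2 x (1 + 0) = 2
D(4) = 3 x (2 + 1) = 9
D(5) = 4 x (9 + 2) = 44
D(6) = 5 x (44 + 9) = 265
D(7) = 6 x (265 + 44) = 1854
D(8) = 7 x (1854 + 265) = 14833
D(9) = 8 x (14833 + 1854) = 133496
D(10) = 9 x (D(9) + D(8)) = 9 x (133496 + 14833)

Final answer: D(10) = 1334961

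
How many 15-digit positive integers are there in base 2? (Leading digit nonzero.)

In base 2, the leading digit has 1 choices (1..1); each of the remaining 14 digits has 2 choices.
Total: 1 x 2^14.

Final answer: 16384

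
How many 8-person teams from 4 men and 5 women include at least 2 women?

Sum over valid woman counts:
C(5,4)C(4,4) = 5
C(5,5)C(4,3) = 4
Total: 5 + 4.

Final answer: 9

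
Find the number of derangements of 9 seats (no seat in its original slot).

Use the recurrence D(n) = (n-1)(D(n-1) + D(n-2)) with D(0)=1, D(1)=0.
D(2) = 1 x (0 + 1) = 1
D(3) = 2 x (1 + 0) = 2
D(4) = 3 x (2 + 1) = 9
D(5) = 4 x (9 + 2) = 44
D(6) = 5 x (44 + 9) = 265
D(7) = 6 x (265 + 44) = 1854
D(8) = 7 x (1854 + 265) = 14833
D(9) = 8 x (D(8) + D(7)) = 8 x (14833 + 1854)

Final answer: D(9) = 133496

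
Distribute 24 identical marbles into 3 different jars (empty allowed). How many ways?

Stars and bars: C(n+k-1, k-1) = C(26,2).

Final answer: C(26,2) = 325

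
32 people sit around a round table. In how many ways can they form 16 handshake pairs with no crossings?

This is a standard Catalan-number count: the answer is C_n. Here n = 32/2 = 16.
C_n = C(2n,n)/(n+1), so C_{16} = C(32,16)/17 = 601080390/17.

Final answer: C_{16} = 35357670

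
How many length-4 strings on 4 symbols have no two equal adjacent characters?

Let g(n) count such strings. g(1) = 4, and each valid string of length n-1 extends in 3 ways (any symbol but the last), so g(n) = 3 g(n-1).
Total: g(4) = 4 x 3^3.

Final answer: 4 x 3^{3} = 108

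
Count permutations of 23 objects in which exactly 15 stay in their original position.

Choose which 15 elements are fixed: C(23,15) = 490314.
Derange the remaining 8 using D(j) = (j-1)(D(j-1) + D(j-2)), D(0)=1, D(1)=0: D(2)=1, D(3)=2, D(4)=9, D(5)=44, D(6)=265, D(7)=1854, D(8)=14833.
Total: 490314 x 14833.

Final answer: C(23,15) D(8) = 7272827562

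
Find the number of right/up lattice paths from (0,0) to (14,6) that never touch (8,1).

Total paths to (14,6): C(20,6) = 38760.
Paths through (8,1): C(9,1) x C(11,5) = 4158.
Avoiding (8,1): 38760 - 4158.

Final answer: 34602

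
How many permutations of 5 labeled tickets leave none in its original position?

Derangements satisfy D(n) = (n-1)(D(n-1) + D(n-2)), starting from D(0)=1, D(1)=0.
D(2) = 1 x (0 + 1) = 1
D(3) = 2 x (1 + 0) = 2
D(4) = 3 x (2 + 1) = 9
D(5) = 4 x (D(4) + D(3)) = 4 x (9 + 2)

Final answer: D(5) = 44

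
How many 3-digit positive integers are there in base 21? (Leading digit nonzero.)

Leading digit: 20 options (nonzero). Other 2 digit(s): 21 options each.
Total: 20 x 21^2.

Final answer: 8820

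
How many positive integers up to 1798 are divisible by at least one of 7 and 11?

Multiples of 7: 256. Multiples of 11: 163. Of both (lcm=77): 23.
By inclusion-exclusion: 256 + 163 - 23.

Final answer: 396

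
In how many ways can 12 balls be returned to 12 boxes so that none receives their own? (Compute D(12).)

Use the recurrence D(n) = (n-1)(D(n-1) + D(n-2)) with D(0)=1, D(1)=0.
D(2) = 1 x (0 + 1) = 1
D(3) = 2 x (1 + 0) = 2
D(4) = 3 x (2 + 1) = 9
D(5) = 4 x (9 + 2) = 44
D(6) = 5 x (44 + 9) = 265
D(7) = 6 x (265 + 44) = 1854
D(8) = 7 x (1854 + 265) = 14833
D(9) = 8 x (14833 + 1854) = 133496
D(10) = 9 x (133496 + 14833) = 1334961
D(11) = 10 x (1334961 + 133496) = 14684570
D(12) = 11 x (D(11) + D(10)) = 11 x (14684570 + 1334961)

Final answer: D(12) = 176214841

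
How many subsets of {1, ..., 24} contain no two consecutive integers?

Let a(n) count such subsets of {1, ..., n}. Either n is excluded (a(n-1) ways) or n is included, forcing n-1 out (a(n-2) ways), so a(n) = a(n-1) + a(n-2) with a(1)=2, a(2)=3.
Building up term by term: a(1)=2, a(2)=3, a(3)=5, a(4)=8, a(5)=13, a(6)=21, a(7)=34, a(8)=55, a(9)=89, a(10)=144, a(11)=233, a(12)=377, a(13)=610, a(14)=987, a(15)=1597, a(16)=2584, a(17)=4181, a(18)=6765, a(19)=10946, a(20)=17711, a(21)=28657, a(22)=46368, a(23)=75025, a(24)=121393.

Final answer: 121393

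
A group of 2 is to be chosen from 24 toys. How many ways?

C(24,2) = 24!/(2! x (24-2)!).

Final answer: C(24,2) = 276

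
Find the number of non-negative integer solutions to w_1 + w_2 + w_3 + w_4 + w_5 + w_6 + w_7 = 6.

Stars and bars with 6 stars and 6 bars:
C(6+7-1, 7-1) = C(12,6).

Final answer: C(12,6) = 924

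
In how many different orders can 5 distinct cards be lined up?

The number of ways to arrange 5 distinct objects is 5!.

Final answer: 5! = 120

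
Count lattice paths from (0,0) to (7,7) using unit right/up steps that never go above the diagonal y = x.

Total monotonic paths to (7,7): C(14,7) = 3432.
Reflecting each bad path at its first crossing gives a bijection with paths to (6,8): C(14,8) = 3003.
Valid Dyck paths: 3432 - 3003.
(Check: C(14,7) - C(14,8) = C(14,7)/8, the Catalan number C_{7}.)

Final answer: C_{7} = 429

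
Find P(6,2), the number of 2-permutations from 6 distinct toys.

P(6,2) = 6!/(6-2)! = 6!/4!.

Final answer: P(6,2) = 30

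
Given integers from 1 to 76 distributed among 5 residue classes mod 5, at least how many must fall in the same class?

By pigeonhole with 76 objects and 5 categories: ceiling(76/5).

Final answer: 16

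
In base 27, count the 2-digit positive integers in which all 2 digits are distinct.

The leading digit has 26 choices (anything but zero); the next has 26 (anything but the first), then 25, and so on, one fewer each time.
Total: 26 x 26.

Final answer: 676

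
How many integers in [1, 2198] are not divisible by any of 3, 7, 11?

|div by 3|=732, |div by 7|=314, |div by 11|=199.
|div by 3&7|=104, |div by 3&11|=66, |div by 7&11|=28, |div by all|=9.
By inclusion-exclusion, divisible by at least one: 732+314+199-104-66-28+9 = 1056.
Not divisible by any: 2198 - 1056.

Final answer: 1142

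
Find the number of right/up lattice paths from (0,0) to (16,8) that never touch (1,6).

Total paths to (16,8): C(24,8) = 735471.
Paths through (1,6): C(7,6) x C(17,2) = 952.
Avoiding (1,6): 735471 - 952.

Final answer: 734519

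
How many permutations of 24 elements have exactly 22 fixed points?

Choose which 22 elements are fixed: C(24,22) = 276.
Derange the remaining 2 using D(j) = (j-1)(D(j-1) + D(j-2)), D(0)=1, D(1)=0: D(2)=1.
Total: 276 x 1.

Final answer: C(24,22) D(2) = 276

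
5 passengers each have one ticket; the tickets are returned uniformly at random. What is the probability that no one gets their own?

Derangements satisfy D(n) = (n-1)(D(n-1) + D(n-2)), starting from D(0)=1, D(1)=0.
Building up: D(2)=1, D(3)=2, D(4)=9, D(5)=44.
Total arrangements: 5! = 120.
Probability = D(5)/5! = 11/30.

Final answer: D(5)/5! = 44/120 = 0.366667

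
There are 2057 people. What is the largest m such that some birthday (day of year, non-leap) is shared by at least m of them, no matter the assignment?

There are 365 possible values for birthday (day of year, non-leap). With 2057 people and 365 categories, by pigeonhole: ceiling(2057/365).

Final answer: 6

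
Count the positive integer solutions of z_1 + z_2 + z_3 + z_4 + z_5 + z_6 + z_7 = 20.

Substitute z'_i = z_i - 1 (so z'_i >= 0). Then sum z'_i = 20 - 7 = 13.
Stars and bars: C(13+7-1, 7-1) = C(19,6).

Final answer: C(19,6) = 27132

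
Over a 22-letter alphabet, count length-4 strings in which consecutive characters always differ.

Let g(n) count such strings. g(1) = 22, and each valid string of length n-1 extends in 21 ways (any symbol but the last), so g(n) = 21 g(n-1).
Total: g(4) = 22 x 21^3.

Final answer: 22 x 21^{3} = 203742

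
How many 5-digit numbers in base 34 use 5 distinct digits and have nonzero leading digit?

First digit: 33 (nonzero). Second: 33 (not first). Third: 32, etc.
Total: 33 x 33 x 32 x 31 x 30.

Final answer: 32408640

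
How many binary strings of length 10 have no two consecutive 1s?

Classify by the final bit: ...0 gives a(n-1) strings, ...01 gives a(n-2) strings. Thus a(n) = a(n-1) + a(n-2) with a(1)=2, a(2)=3.
Building up term by term: a(1)=2, a(2)=3, a(3)=5, a(4)=8, a(5)=13, a(6)=21, a(7)=34, a(8)=55, a(9)=89, a(10)=144.

Final answer: 144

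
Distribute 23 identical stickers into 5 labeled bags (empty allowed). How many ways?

Stars and bars: C(n+k-1, k-1) = C(27,4).

Final answer: C(27,4) = 17550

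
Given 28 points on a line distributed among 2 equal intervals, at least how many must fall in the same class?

By pigeonhole with 28 objects and 2 categories: ceiling(28/2).

Final answer: 14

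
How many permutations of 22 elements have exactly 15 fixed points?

Choose which 15 elements are fixed: C(22,15) = 170544.
Derange the remaining 7 using D(j) = (j-1)(D(j-1) + D(j-2)), D(0)=1, D(1)=0: D(2)=1, D(3)=2, D(4)=9, D(5)=44, D(6)=265, D(7)=1854.
Total: 170544 x 1854.

Final answer: C(22,15) D(7) = 316188576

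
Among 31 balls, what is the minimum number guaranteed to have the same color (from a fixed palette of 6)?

There are 6 possible values for color (from a fixed palette of 6). With 31 balls and 6 categories, by pigeonhole: ceiling(31/6).

Final answer: 6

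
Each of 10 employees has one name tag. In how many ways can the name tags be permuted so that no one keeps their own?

D(n) = (n-1)(D(n-1) + D(n-2)), D(0)=1, D(1)=0.
D(2) = 1 x (0 + 1) = 1
D(3) = 2 x (1 + 0) = 2
D(4) = 3 x (2 + 1) = 9
D(5) = 4 x (9 + 2) = 44
D(6) = 5 x (44 + 9) = 265
D(7) = 6 x (265 + 44) = 1854
D(8) = 7 x (1854 + 265) = 14833
D(9) = 8 x (14833 + 1854) = 133496
D(10) = 9 x (D(9) + D(8)) = 9 x (133496 + 14833)

Final answer: D(10) = 1334961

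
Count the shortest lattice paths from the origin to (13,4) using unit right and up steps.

Each path has 13 right steps and 4 up steps in some order (17 steps total).
Choose which 4 of the 17 steps are up: C(17,4).

Final answer: C(17,4) = 2380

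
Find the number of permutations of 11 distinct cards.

The number of ways to arrange 11 distinct objects is 11!.

Final answer: 11! = 39916800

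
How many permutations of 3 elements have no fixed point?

Use the recurrence D(n) = (n-1)(D(n-1) + D(n-2)) with D(0)=1, D(1)=0.
D(2) = 1 x (0 + 1) = 1
D(3) = 2 x (D(2) + D(1)) = 2 x (1 + 0)

Final answer: D(3) = 2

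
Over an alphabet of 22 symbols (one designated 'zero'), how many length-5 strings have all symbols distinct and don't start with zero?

The leading digit has 21 choices (anything but zero); the next has 21 (anything but the first), then 20, and so on, one fewer each time.
Total: 21 x 21 x 20 x 19 x 18.

Final answer: 3016440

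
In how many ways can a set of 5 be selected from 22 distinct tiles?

C(22,5) = 22!/(5! x 17!).

Final answer: \binom{22}{5} = 26334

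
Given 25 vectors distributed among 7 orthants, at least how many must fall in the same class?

By pigeonhole with 25 objects and 7 categories: ceiling(25/7).

Final answer: 4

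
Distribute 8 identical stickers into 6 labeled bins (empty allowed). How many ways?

Stars and bars: C(n+k-1, k-1) = C(13,5).

Final answer: C(13,5) = 1287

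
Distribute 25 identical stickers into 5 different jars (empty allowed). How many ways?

Stars and bars: C(n+k-1, k-1) = C(29,4).

Final answer: C(29,4) = 23751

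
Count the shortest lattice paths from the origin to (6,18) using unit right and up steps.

Each path has 6 right steps and 18 up steps in some order (24 steps total).
Choose which 18 of the 24 steps are up: C(24,18).

Final answer: C(24,18) = 134596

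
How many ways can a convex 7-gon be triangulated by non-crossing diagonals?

The structures are counted by the Catalan number C_n. Here n = 7 - 2 = 5.
C_n = (2n)!/(n!(n+1)!), so C_{5} = 10!/(5! x 6!) = C(10,5)/6 = 252/6.

Final answer: C_{5} = 42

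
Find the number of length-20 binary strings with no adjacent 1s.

Classify by the final bit: ...0 gives a(n-1) strings, ...01 gives a(n-2) strings. Thus a(n) = a(n-1) + a(n-2) with a(1)=2, a(2)=3.
Iterating the recurrence: a(1)=2, a(2)=3, a(3)=5, a(4)=8, a(5)=13, a(6)=21, a(7)=34, a(8)=55, a(9)=89, a(10)=144, a(11)=233, a(12)=377, a(13)=610, a(14)=987, a(15)=1597, a(16)=2584, a(17)=4181, a(18)=6765, a(19)=10946, a(20)=17711.

Final answer: 17711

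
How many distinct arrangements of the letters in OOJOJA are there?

Letters (A:1, J:2, O:3). Total letters: 6.
Permutations = 6!/(3! x 2!).

Final answer: 60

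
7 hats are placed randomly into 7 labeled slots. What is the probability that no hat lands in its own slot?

D(n) = (n-1)(D(n-1) + D(n-2)), D(0)=1, D(1)=0.
Building up: D(2)=1, D(3)=2, D(4)=9, D(5)=44, D(6)=265, D(7)=1854.
Total arrangements: 7! = 5040.
Probability = D(7)/7! = 103/280.

Final answer: D(7)/7! = 1854/5040 = 0.367857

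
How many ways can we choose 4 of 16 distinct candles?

C(16,4) = 16!/(4! x (16-4)!).

Final answer: C(16,4) = 1820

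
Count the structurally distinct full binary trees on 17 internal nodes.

This is counted by the nth Catalan number C_n. Here n = 17.
C_n = C(2n,n)/(n+1), so C_{17} = C(34,17)/18 = 2333606220/18.

Final answer: C_{17} = 129644790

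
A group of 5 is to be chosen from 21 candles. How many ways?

C(21,5) = 21!/(5! x 16!).

Final answer: \binom{21}{5} = 20349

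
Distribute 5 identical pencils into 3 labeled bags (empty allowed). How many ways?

Stars and bars: C(n+k-1, k-1) = C(7,2).

Final answer: C(7,2) = 21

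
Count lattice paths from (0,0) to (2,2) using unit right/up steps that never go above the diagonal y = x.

Total monotonic paths to (2,2): C(4,2) = 6.
Reflecting each bad path at its first crossing gives a bijection with paths to (1,3): C(4,3) = 4.
Valid Dyck paths: 6 - 4.
(These counts are the Catalan numbers.)

Final answer: C_{2} = 2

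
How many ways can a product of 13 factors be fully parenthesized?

This is counted by the nth Catalan number C_n. Here n = 13 - 1 = 12.
C_n = C(2n,n) - C(2n,n+1), so C_{12} = C(24,12) - C(24,13) = 2704156 - 2496144.

Final answer: C_{12} = 208012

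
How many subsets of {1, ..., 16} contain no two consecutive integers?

Let a(n) count such subsets of {1, ..., n}. Either n is excluded (a(n-1) ways) or n is included, forcing n-1 out (a(n-2) ways), so a(n) = a(n-1) + a(n-2) with a(1)=2, a(2)=3.
Building up term by term: a(1)=2, a(2)=3, a(3)=5, a(4)=8, a(5)=13, a(6)=21, a(7)=34, a(8)=55, a(9)=89, a(10)=144, a(11)=233, a(12)=377, a(13)=610, a(14)=987, a(15)=1597, a(16)=2584.

Final answer: 2584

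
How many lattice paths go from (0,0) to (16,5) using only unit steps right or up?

Each path has 16 right steps and 5 up steps in some order (21 steps total).
Choose which 5 of the 21 steps are up: C(21,5).

Final answer: C(21,5) = 20349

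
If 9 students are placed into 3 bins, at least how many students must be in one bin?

By the pigeonhole principle: ceiling(9/3).

Final answer: 3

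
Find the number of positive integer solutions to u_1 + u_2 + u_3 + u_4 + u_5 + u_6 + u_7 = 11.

Substitute u'_i = u_i - 1 (so u'_i >= 0). Then sum u'_i = 11 - 7 = 4.
Stars and bars: C(4+7-1, 7-1) = C(10,6).

Final answer: C(10,6) = 210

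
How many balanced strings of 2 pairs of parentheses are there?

This is counted by the nth Catalan number C_n. Here n = 2 (pairs).
C_n = C(2n,n) - C(2n,n+1), so C_{2} = C(4,2) - C(4,3) = 6 - 4.

Final answer: C_{2} = 2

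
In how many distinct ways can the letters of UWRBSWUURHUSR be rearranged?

Letters (B:1, H:1, R:3, S:2, U:4, W:2). Total letters: 13.
Permutations = 13!/(4! x 3! x 2! x 2!).

Final answer: 10810800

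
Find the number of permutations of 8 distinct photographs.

The number of ways to arrange 8 distinct objects is 8!.

Final answer: 8! = 40320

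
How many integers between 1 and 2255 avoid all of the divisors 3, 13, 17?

|div by 3|=751, |div by 13|=173, |div by 17|=132.
|div by 3&13|=57, |div by 3&17|=44, |div by 13&17|=10, |div by all|=3.
By inclusion-exclusion, divisible by at least one: 751+173+132-57-44-10+3 = 948.
Not divisible by any: 2255 - 948.

Final answer: 1307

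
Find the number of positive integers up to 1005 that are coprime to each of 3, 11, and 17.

|div by 3|=335, |div by 11|=91, |div by 17|=59.
|div by 3&11|=30, |div by 3&17|=19, |div by 11&17|=5, |div by all|=1.
By inclusion-exclusion, divisible by at least one: 335+91+59-30-19-5+1 = 432.
Not divisible by any: 1005 - 432.

Final answer: 573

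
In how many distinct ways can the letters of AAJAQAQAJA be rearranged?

Letters (A:6, J:2, Q:2). Total letters: 10.
Permutations = 10!/(6! x 2! x 2!).

Final answer: 1260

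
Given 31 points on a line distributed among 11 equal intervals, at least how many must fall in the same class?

By pigeonhole with 31 objects and 11 categories: ceiling(31/11).

Final answer: 3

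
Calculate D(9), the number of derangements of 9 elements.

Derangements satisfy D(n) = (n-1)(D(n-1) + D(n-2)), starting from D(0)=1, D(1)=0.
Building up: D(2)=1, D(3)=2, D(4)=9, D(5)=44, D(6)=265, D(7)=1854, D(8)=14833.
D(9) = 8 x (D(8) + D(7)) = 8 x (14833 + 1854).

Final answer: D(9) = 133496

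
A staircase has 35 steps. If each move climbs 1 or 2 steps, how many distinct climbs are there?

Condition on the final move: it is a 1-step (f(n-1) ways to get there) or a 2-step (f(n-2) ways), so f(n) = f(n-1) + f(n-2), with f(1)=1, f(2)=2.
Iterating the recurrence: f(1)=1, f(2)=2, f(3)=3, f(4)=5, f(5)=8, f(6)=13, f(7)=21, f(8)=34, f(9)=55, f(10)=89, f(11)=144, f(12)=233, f(13)=377, f(14)=610, f(15)=987, f(16)=1597, f(17)=2584, f(18)=4181, f(19)=6765, f(20)=10946, f(21)=17711, f(22)=28657, f(23)=46368, f(24)=75025, f(25)=121393, f(26)=196418, f(27)=317811, f(28)=514229, f(29)=832040, f(30)=1346269, f(31)=2178309, f(32)=3524578, f(33)=5702887, f(34)=9227465, f(35)=14930352.

Final answer: 14930352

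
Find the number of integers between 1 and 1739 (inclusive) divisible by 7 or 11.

Multiples of 7: 248. Multiples of 11: 158. Of both (lcm=77): 22.
By inclusion-exclusion: 248 + 158 - 22.

Final answer: 384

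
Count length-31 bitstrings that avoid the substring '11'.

Classify by the final bit: ...0 gives a(n-1) strings, ...01 gives a(n-2) strings. Thus a(n) = a(n-1) + a(n-2) with a(1)=2, a(2)=3.
Building up term by term: a(1)=2, a(2)=3, a(3)=5, a(4)=8, a(5)=13, a(6)=21, a(7)=34, a(8)=55, a(9)=89, a(10)=144, a(11)=233, a(12)=377, a(13)=610, a(14)=987, a(15)=1597, a(16)=2584, a(17)=4181, a(18)=6765, a(19)=10946, a(20)=17711, a(21)=28657, a(22)=46368, a(23)=75025, a(24)=121393, a(25)=196418, a(26)=317811, a(27)=514229, a(28)=832040, a(29)=1346269, a(30)=2178309, a(31)=3524578.

Final answer: 3524578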